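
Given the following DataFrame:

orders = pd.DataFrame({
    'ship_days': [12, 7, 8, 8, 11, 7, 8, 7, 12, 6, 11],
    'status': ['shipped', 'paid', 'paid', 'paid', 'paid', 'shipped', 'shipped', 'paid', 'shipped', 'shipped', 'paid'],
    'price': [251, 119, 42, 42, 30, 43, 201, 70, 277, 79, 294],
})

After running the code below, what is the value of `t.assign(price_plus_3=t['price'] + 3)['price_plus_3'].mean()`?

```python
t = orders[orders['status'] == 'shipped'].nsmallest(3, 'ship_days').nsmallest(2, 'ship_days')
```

64.0

filter rows where status == 'shipped':
   ship_days   status  price
0         12  shipped    251
5          7  shipped     43
6          8  shipped    201
8         12  shipped    277
9          6  shipped     79
take 3 rows with smallest ship_days:
   ship_days   status  price
9          6  shipped     79
5          7  shipped     43
6          8  shipped    201
take 2 rows with smallest ship_days:
   ship_days   status  price
9          6  shipped     79
5          7  shipped     43
add column price_plus_3 = t['price'] + 3:
   ship_days   status  price  price_plus_3
9          6  shipped     79            82
5          7  shipped     43            46
Reading off the mean of column 'price_plus_3', we get 64.0.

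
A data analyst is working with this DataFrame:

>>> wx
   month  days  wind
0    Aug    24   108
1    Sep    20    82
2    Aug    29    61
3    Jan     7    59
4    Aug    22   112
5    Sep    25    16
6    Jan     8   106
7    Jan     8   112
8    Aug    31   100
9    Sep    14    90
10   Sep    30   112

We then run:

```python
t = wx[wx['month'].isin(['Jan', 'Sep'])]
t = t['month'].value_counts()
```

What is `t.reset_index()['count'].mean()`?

3.5

filter rows where month in ['Jan', 'Sep']:
   month  days  wind
1    Sep    20    82
3    Jan     7    59
5    Sep    25    16
6    Jan     8   106
7    Jan     8   112
9    Sep    14    90
10   Sep    30   112
value_counts of month:
month
Sep    4
Jan    3
Name: count, dtype: int64
reset_index():
  month  count
0   Sep      4
1   Jan      3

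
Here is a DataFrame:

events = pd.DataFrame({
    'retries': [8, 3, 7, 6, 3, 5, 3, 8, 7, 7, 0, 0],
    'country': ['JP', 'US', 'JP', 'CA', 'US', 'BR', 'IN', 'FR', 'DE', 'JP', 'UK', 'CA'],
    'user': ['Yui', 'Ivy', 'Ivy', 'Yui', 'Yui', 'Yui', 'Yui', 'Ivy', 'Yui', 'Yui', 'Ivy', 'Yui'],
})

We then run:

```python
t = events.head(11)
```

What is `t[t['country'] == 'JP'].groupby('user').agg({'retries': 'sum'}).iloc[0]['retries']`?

7

take first 11 rows:
    retries country user
0         8      JP  Yui
1         3      US  Ivy
2         7      JP  Ivy
3         6      CA  Yui
4         3      US  Yui
5         5      BR  Yui
6         3      IN  Yui
7         8      FR  Ivy
8         7      DE  Yui
9         7      JP  Yui
10        0      UK  Ivy
filter rows where country == 'JP':
   retries country user
0        8      JP  Yui
2        7      JP  Ivy
9        7      JP  Yui
group by user, sum of retries:
      retries
user         
Ivy         7
Yui        15
Taking the value at position 0, column 'retries' gives 7.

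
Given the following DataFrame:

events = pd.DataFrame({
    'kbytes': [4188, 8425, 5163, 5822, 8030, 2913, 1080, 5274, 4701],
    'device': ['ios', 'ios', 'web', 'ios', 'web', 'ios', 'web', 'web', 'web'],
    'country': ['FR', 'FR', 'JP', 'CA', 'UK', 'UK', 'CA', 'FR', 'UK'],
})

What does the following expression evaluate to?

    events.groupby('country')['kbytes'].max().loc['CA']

group by country, max of kbytes:
country
CA    5822
FR    8425
JP    5163
UK    8030
Name: kbytes, dtype: int64
Hence 5822.

5822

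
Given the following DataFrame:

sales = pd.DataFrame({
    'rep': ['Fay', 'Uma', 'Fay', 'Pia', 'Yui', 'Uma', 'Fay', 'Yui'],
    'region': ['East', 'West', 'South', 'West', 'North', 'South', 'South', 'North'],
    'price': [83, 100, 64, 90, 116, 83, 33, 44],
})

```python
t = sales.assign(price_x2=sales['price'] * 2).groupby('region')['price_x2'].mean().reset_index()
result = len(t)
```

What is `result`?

add column price_x2 = sales['price'] * 2:
   rep region  price  price_x2
0  Fay   East     83       166
1  Uma   West    100       200
2  Fay  South     64       128
3  Pia   West     90       180
4  Yui  North    116       232
5  Uma  South     83       166
6  Fay  South     33        66
7  Yui  North     44        88
group by region, mean of price_x2:
region
East     166.0
North    160.0
South    120.0
West     190.0
Name: price_x2, dtype: float64
reset_index():
  region  price_x2
0   East     166.0
1  North     160.0
2  South     120.0
3   West     190.0
So result = 4.

4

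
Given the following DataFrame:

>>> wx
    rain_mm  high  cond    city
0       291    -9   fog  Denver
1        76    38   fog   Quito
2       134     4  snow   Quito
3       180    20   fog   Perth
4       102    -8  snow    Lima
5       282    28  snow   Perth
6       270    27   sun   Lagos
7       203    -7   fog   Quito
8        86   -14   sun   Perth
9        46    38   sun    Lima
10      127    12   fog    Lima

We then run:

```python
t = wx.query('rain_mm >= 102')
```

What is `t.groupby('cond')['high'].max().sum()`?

75

filter rows where rain_mm >= 102:
    rain_mm  high  cond    city
0       291    -9   fog  Denver
2       134     4  snow   Quito
3       180    20   fog   Perth
4       102    -8  snow    Lima
5       282    28  snow   Perth
6       270    27   sun   Lagos
7       203    -7   fog   Quito
10      127    12   fog    Lima
group by cond, max of high:
cond
fog     20
snow    28
sun     27
Name: high, dtype: int64
sum of the resulting series → 75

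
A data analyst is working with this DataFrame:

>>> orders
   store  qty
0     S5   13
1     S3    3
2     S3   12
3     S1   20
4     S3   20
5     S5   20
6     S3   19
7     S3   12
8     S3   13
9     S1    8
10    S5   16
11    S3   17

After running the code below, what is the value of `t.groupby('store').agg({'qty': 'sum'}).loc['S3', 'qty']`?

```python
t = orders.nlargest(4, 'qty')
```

39

take 4 rows with largest qty:
  store  qty
3    S1   20
4    S3   20
5    S5   20
6    S3   19
group by store, sum of qty:
       qty
store     
S1      20
S3      39
S5      20
Reading off the value at row 'S3', column 'qty', we get 39.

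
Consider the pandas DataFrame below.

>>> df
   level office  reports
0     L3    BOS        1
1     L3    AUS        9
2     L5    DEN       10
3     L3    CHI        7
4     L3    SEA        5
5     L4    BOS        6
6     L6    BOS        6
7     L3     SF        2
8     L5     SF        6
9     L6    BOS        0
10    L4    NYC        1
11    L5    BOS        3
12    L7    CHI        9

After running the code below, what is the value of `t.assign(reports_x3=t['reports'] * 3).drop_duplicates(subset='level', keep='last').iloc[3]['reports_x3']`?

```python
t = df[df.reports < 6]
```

filter rows where reports < 6:
   level office  reports
0     L3    BOS        1
4     L3    SEA        5
7     L3     SF        2
9     L6    BOS        0
10    L4    NYC        1
11    L5    BOS        3
add column reports_x3 = t['reports'] * 3:
   level office  reports  reports_x3
0     L3    BOS        1           3
4     L3    SEA        5          15
7     L3     SF        2           6
9     L6    BOS        0           0
10    L4    NYC        1           3
11    L5    BOS        3           9
drop duplicate level (keep=last):
   level office  reports  reports_x3
7     L3     SF        2           6
9     L6    BOS        0           0
10    L4    NYC        1           3
11    L5    BOS        3           9
Then the value at position 3, column 'reports_x3': 9

9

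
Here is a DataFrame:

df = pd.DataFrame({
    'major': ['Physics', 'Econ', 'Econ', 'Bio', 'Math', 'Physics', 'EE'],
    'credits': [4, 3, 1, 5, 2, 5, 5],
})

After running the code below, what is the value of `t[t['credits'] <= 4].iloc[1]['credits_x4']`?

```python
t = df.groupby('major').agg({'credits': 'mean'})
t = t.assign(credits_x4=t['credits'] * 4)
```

8.0

group by major, mean of credits:
         credits
major           
Bio          5.0
EE           5.0
Econ         2.0
Math         2.0
Physics      4.5
add column credits_x4 = t['credits'] * 4:
         credits  credits_x4
major                       
Bio          5.0        20.0
EE           5.0        20.0
Econ         2.0         8.0
Math         2.0         8.0
Physics      4.5        18.0
filter rows where credits <= 4:
       credits  credits_x4
major                     
Econ       2.0         8.0
Math       2.0         8.0
The value at position 1, column 'credits_x4' is 8.0.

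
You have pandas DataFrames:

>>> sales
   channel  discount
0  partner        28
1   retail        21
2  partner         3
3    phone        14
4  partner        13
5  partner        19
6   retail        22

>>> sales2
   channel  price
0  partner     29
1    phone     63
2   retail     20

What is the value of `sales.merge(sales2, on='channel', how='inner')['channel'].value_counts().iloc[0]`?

merge on 'channel' (how='inner') → 7 rows:
   channel  discount  price
0  partner        28     29
1   retail        21     20
2  partner         3     29
3    phone        14     63
4  partner        13     29
5  partner        19     29
6   retail        22     20
value_counts of channel:
channel
partner    4
retail     2
phone      1
Name: count, dtype: int64

4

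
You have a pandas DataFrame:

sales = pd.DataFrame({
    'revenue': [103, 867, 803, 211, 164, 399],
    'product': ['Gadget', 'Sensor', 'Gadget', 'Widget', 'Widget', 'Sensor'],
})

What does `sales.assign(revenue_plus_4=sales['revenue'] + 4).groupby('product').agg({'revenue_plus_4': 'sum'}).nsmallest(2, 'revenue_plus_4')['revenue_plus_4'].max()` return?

add column revenue_plus_4 = sales['revenue'] + 4:
   revenue product  revenue_plus_4
0      103  Gadget             107
1      867  Sensor             871
2      803  Gadget             807
3      211  Widget             215
4      164  Widget             168
5      399  Sensor             403
group by product, sum of revenue_plus_4:
         revenue_plus_4
product                
Gadget              914
Sensor             1274
Widget              383
take 2 rows with smallest revenue_plus_4:
         revenue_plus_4
product                
Widget              383
Gadget              914
Then the max of column 'revenue_plus_4': 914

914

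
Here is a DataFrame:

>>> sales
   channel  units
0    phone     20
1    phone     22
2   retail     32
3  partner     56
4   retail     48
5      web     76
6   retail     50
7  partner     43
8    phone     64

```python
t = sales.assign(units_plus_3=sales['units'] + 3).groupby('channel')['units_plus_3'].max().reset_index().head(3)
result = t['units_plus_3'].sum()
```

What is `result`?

add column units_plus_3 = sales['units'] + 3:
   channel  units  units_plus_3
0    phone     20            23
1    phone     22            25
2   retail     32            35
3  partner     56            59
4   retail     48            51
5      web     76            79
6   retail     50            53
7  partner     43            46
8    phone     64            67
group by channel, max of units_plus_3:
channel
partner    59
phone      67
retail     53
web        79
Name: units_plus_3, dtype: int64
reset_index():
   channel  units_plus_3
0  partner            59
1    phone            67
2   retail            53
3      web            79
take first 3 rows:
   channel  units_plus_3
0  partner            59
1    phone            67
2   retail            53
sum of column 'units_plus_3' → 179

179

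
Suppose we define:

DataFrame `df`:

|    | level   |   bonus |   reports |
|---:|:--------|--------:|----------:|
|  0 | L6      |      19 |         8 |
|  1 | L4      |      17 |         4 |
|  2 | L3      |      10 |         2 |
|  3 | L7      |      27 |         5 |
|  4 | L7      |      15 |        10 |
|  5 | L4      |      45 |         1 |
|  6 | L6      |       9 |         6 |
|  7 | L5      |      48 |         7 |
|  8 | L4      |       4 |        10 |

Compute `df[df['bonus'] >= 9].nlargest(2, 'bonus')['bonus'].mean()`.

46.5

filter rows where bonus >= 9:
  level  bonus  reports
0    L6     19        8
1    L4     17        4
2    L3     10        2
3    L7     27        5
4    L7     15       10
5    L4     45        1
6    L6      9        6
7    L5     48        7
take 2 rows with largest bonus:
  level  bonus  reports
7    L5     48        7
5    L4     45        1
Finally, mean of column 'bonus' = 46.5.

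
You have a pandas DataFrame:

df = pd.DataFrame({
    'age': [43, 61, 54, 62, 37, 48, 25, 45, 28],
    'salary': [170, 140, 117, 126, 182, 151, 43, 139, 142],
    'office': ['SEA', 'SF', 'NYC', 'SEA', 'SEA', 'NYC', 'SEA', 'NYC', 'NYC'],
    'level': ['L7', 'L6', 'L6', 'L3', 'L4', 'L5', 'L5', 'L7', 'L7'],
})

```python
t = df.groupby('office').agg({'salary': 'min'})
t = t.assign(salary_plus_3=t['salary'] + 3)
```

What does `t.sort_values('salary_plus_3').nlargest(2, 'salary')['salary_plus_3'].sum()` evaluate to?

group by office, min of salary:
        salary
office        
NYC        117
SEA         43
SF         140
add column salary_plus_3 = t['salary'] + 3:
        salary  salary_plus_3
office                       
NYC        117            120
SEA         43             46
SF         140            143
sort by salary_plus_3:
        salary  salary_plus_3
office                       
SEA         43             46
NYC        117            120
SF         140            143
take 2 rows with largest salary:
        salary  salary_plus_3
office                       
SF         140            143
NYC        117            120

263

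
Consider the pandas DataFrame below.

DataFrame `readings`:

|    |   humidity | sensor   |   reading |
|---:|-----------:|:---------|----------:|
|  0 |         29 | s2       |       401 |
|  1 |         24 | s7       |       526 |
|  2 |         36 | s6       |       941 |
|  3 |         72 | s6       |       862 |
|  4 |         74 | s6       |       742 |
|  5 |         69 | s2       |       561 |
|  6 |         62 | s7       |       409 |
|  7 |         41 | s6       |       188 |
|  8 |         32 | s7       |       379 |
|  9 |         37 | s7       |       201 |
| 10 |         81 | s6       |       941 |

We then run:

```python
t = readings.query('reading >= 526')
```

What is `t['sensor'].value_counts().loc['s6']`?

4

filter rows where reading >= 526:
    humidity sensor  reading
1         24     s7      526
2         36     s6      941
3         72     s6      862
4         74     s6      742
5         69     s2      561
10        81     s6      941
value_counts of sensor:
sensor
s6    4
s7    1
s2    1
Name: count, dtype: int64
Then the value at index 's6': 4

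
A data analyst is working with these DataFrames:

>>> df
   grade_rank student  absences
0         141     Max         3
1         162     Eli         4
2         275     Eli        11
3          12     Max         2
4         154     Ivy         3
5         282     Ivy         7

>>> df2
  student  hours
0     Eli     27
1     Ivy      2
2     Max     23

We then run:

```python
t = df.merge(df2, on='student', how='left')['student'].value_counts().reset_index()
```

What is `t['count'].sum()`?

6

merge on 'student' (how='left') → 6 rows:
   grade_rank student  absences  hours
0         141     Max         3     23
1         162     Eli         4     27
2         275     Eli        11     27
3          12     Max         2     23
4         154     Ivy         3      2
5         282     Ivy         7      2
value_counts of student:
student
Max    2
Eli    2
Ivy    2
Name: count, dtype: int64
reset_index():
  student  count
0     Max      2
1     Eli      2
2     Ivy      2
Finally, sum of column 'count' = 6.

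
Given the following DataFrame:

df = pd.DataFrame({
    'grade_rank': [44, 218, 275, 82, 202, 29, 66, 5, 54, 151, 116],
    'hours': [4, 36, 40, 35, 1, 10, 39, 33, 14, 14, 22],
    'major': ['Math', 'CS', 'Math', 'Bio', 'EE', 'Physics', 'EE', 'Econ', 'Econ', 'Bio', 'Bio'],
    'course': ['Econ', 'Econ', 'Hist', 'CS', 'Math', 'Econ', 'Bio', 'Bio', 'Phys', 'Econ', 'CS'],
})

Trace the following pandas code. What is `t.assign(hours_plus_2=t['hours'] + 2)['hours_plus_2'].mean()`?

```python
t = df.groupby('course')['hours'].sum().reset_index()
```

group by course, sum of hours:
course
Bio     72
CS      57
Econ    64
Hist    40
Math     1
Phys    14
Name: hours, dtype: int64
reset_index():
  course  hours
0    Bio     72
1     CS     57
2   Econ     64
3   Hist     40
4   Math      1
5   Phys     14
add column hours_plus_2 = t['hours'] + 2:
  course  hours  hours_plus_2
0    Bio     72            74
1     CS     57            59
2   Econ     64            66
3   Hist     40            42
4   Math      1             3
5   Phys     14            16
Finally, mean of column 'hours_plus_2' = 43.3333333333.

43.3333333333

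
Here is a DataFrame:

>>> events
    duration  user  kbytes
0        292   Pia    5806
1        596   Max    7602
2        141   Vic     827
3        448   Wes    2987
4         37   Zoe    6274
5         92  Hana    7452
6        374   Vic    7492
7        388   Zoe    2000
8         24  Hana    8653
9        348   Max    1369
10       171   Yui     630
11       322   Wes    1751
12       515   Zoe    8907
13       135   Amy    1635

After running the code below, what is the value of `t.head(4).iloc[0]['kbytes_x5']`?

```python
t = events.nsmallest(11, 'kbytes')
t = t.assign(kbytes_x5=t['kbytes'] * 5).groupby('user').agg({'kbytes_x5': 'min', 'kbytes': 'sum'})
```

take 11 rows with smallest kbytes:
    duration  user  kbytes
10       171   Yui     630
2        141   Vic     827
9        348   Max    1369
13       135   Amy    1635
11       322   Wes    1751
7        388   Zoe    2000
3        448   Wes    2987
0        292   Pia    5806
4         37   Zoe    6274
5         92  Hana    7452
6        374   Vic    7492
add column kbytes_x5 = t['kbytes'] * 5:
    duration  user  kbytes  kbytes_x5
10       171   Yui     630       3150
2        141   Vic     827       4135
9        348   Max    1369       6845
13       135   Amy    1635       8175
11       322   Wes    1751       8755
7        388   Zoe    2000      10000
3        448   Wes    2987      14935
0        292   Pia    5806      29030
4         37   Zoe    6274      31370
5         92  Hana    7452      37260
6        374   Vic    7492      37460
group by user: min(kbytes_x5), sum(kbytes):
      kbytes_x5  kbytes
user                   
Amy        8175    1635
Hana      37260    7452
Max        6845    1369
Pia       29030    5806
Vic        4135    8319
Wes        8755    4738
Yui        3150     630
Zoe       10000    8274
take first 4 rows:
      kbytes_x5  kbytes
user                   
Amy        8175    1635
Hana      37260    7452
Max        6845    1369
Pia       29030    5806
Taking the value at position 0, column 'kbytes_x5' gives 8175.

8175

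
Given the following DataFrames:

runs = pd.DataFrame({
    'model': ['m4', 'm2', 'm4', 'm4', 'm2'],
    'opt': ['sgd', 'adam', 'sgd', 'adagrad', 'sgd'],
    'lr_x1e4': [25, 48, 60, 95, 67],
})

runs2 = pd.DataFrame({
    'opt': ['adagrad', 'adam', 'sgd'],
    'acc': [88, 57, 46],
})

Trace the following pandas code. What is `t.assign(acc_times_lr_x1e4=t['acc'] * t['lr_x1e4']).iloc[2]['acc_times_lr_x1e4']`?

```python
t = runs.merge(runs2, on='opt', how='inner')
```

merge on 'opt' (how='inner') → 5 rows:
  model      opt  lr_x1e4  acc
0    m4      sgd       25   46
1    m2     adam       48   57
2    m4      sgd       60   46
3    m4  adagrad       95   88
4    m2      sgd       67   46
add column acc_times_lr_x1e4 = t['acc'] * t['lr_x1e4']:
  model      opt  lr_x1e4  acc  acc_times_lr_x1e4
0    m4      sgd       25   46               1150
1    m2     adam       48   57               2736
2    m4      sgd       60   46               2760
3    m4  adagrad       95   88               8360
4    m2      sgd       67   46               3082

2760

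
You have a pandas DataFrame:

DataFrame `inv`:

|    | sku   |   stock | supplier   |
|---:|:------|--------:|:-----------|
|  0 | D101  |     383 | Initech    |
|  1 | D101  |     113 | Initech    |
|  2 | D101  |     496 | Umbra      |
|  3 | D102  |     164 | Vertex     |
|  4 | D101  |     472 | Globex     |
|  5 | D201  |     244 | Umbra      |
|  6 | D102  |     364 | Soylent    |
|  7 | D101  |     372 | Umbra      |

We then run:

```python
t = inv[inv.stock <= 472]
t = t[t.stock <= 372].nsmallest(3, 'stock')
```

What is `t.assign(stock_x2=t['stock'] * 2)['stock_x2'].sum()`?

filter rows where stock <= 472:
    sku  stock supplier
0  D101    383  Initech
1  D101    113  Initech
3  D102    164   Vertex
4  D101    472   Globex
5  D201    244    Umbra
6  D102    364  Soylent
7  D101    372    Umbra
filter rows where stock <= 372:
    sku  stock supplier
1  D101    113  Initech
3  D102    164   Vertex
5  D201    244    Umbra
6  D102    364  Soylent
7  D101    372    Umbra
take 3 rows with smallest stock:
    sku  stock supplier
1  D101    113  Initech
3  D102    164   Vertex
5  D201    244    Umbra
add column stock_x2 = t['stock'] * 2:
    sku  stock supplier  stock_x2
1  D101    113  Initech       226
3  D102    164   Vertex       328
5  D201    244    Umbra       488
The sum of column 'stock_x2' is 1042.

1042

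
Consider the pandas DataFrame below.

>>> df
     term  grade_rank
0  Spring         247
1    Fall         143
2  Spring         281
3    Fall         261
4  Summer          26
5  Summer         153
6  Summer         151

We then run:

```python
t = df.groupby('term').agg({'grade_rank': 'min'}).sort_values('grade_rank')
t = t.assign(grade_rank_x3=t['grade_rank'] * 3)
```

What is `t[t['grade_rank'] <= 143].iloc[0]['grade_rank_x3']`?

78

group by term, min of grade_rank:
        grade_rank
term              
Fall           143
Spring         247
Summer          26
sort by grade_rank:
        grade_rank
term              
Summer          26
Fall           143
Spring         247
add column grade_rank_x3 = t['grade_rank'] * 3:
        grade_rank  grade_rank_x3
term                             
Summer          26             78
Fall           143            429
Spring         247            741
filter rows where grade_rank <= 143:
        grade_rank  grade_rank_x3
term                             
Summer          26             78
Fall           143            429
So iloc[0]['grade_rank_x3'] = 78.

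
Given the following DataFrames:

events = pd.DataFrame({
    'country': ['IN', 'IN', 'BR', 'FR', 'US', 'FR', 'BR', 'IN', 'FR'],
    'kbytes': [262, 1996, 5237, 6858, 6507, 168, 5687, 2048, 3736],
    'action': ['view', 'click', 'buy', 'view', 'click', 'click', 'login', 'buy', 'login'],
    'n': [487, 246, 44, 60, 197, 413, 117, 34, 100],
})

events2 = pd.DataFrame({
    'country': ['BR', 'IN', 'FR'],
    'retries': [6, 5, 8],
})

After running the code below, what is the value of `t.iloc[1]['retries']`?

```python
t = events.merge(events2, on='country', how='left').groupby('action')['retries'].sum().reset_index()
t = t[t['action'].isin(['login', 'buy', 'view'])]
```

merge on 'country' (how='left') → 9 rows:
  country  kbytes action    n  retries
0      IN     262   view  487      5.0
1      IN    1996  click  246      5.0
2      BR    5237    buy   44      6.0
3      FR    6858   view   60      8.0
4      US    6507  click  197      NaN
5      FR     168  click  413      8.0
6      BR    5687  login  117      6.0
7      IN    2048    buy   34      5.0
8      FR    3736  login  100      8.0
group by action, sum of retries:
action
buy      11.0
click    13.0
login    14.0
view     13.0
Name: retries, dtype: float64
reset_index():
  action  retries
0    buy     11.0
1  click     13.0
2  login     14.0
3   view     13.0
filter rows where action in ['login', 'buy', 'view']:
  action  retries
0    buy     11.0
2  login     14.0
3   view     13.0
Reading off the value at position 1, column 'retries', we get 14.0.

14.0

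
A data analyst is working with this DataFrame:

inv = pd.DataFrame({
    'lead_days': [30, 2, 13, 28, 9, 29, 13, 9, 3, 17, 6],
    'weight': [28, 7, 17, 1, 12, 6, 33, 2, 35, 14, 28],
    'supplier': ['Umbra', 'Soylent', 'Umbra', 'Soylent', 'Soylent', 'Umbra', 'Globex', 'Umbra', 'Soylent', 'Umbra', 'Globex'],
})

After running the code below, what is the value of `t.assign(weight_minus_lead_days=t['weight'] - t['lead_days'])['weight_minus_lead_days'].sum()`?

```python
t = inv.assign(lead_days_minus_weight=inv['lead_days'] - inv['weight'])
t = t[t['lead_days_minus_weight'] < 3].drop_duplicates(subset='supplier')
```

add column lead_days_minus_weight = inv['lead_days'] - inv['weight']:
    lead_days  weight supplier  lead_days_minus_weight
0          30      28    Umbra                       2
1           2       7  Soylent                      -5
2          13      17    Umbra                      -4
3          28       1  Soylent                      27
4           9      12  Soylent                      -3
5          29       6    Umbra                      23
6          13      33   Globex                     -20
7           9       2    Umbra                       7
8           3      35  Soylent                     -32
9          17      14    Umbra                       3
10          6      28   Globex                     -22
filter rows where lead_days_minus_weight < 3:
    lead_days  weight supplier  lead_days_minus_weight
0          30      28    Umbra                       2
1           2       7  Soylent                      -5
2          13      17    Umbra                      -4
4           9      12  Soylent                      -3
6          13      33   Globex                     -20
8           3      35  Soylent                     -32
10          6      28   Globex                     -22
drop duplicate supplier (keep=first):
   lead_days  weight supplier  lead_days_minus_weight
0         30      28    Umbra                       2
1          2       7  Soylent                      -5
6         13      33   Globex                     -20
add column weight_minus_lead_days = t['weight'] - t['lead_days']:
   lead_days  weight supplier  lead_days_minus_weight  weight_minus_lead_days
0         30      28    Umbra                       2                      -2
1          2       7  Soylent                      -5                       5
6         13      33   Globex                     -20                      20
Finally, sum of column 'weight_minus_lead_days' = 23.

23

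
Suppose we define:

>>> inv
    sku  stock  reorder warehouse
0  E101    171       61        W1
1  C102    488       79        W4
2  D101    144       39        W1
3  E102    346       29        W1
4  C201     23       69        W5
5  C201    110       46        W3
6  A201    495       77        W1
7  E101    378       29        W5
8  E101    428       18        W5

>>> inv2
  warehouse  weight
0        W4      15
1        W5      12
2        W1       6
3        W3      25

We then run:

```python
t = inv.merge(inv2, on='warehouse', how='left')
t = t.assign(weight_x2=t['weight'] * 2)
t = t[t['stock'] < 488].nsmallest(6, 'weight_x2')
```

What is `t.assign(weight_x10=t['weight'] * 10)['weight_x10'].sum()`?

merge on 'warehouse' (how='left') → 9 rows:
    sku  stock  reorder warehouse  weight
0  E101    171       61        W1       6
1  C102    488       79        W4      15
2  D101    144       39        W1       6
3  E102    346       29        W1       6
4  C201     23       69        W5      12
5  C201    110       46        W3      25
6  A201    495       77        W1       6
7  E101    378       29        W5      12
8  E101    428       18        W5      12
add column weight_x2 = t['weight'] * 2:
    sku  stock  reorder warehouse  weight  weight_x2
0  E101    171       61        W1       6         12
1  C102    488       79        W4      15         30
2  D101    144       39        W1       6         12
3  E102    346       29        W1       6         12
4  C201     23       69        W5      12         24
5  C201    110       46        W3      25         50
6  A201    495       77        W1       6         12
7  E101    378       29        W5      12         24
8  E101    428       18        W5      12         24
filter rows where stock < 488:
    sku  stock  reorder warehouse  weight  weight_x2
0  E101    171       61        W1       6         12
2  D101    144       39        W1       6         12
3  E102    346       29        W1       6         12
4  C201     23       69        W5      12         24
5  C201    110       46        W3      25         50
7  E101    378       29        W5      12         24
8  E101    428       18        W5      12         24
take 6 rows with smallest weight_x2:
    sku  stock  reorder warehouse  weight  weight_x2
0  E101    171       61        W1       6         12
2  D101    144       39        W1       6         12
3  E102    346       29        W1       6         12
4  C201     23       69        W5      12         24
7  E101    378       29        W5      12         24
8  E101    428       18        W5      12         24
add column weight_x10 = t['weight'] * 10:
    sku  stock  reorder warehouse  weight  weight_x2  weight_x10
0  E101    171       61        W1       6         12          60
2  D101    144       39        W1       6         12          60
3  E102    346       29        W1       6         12          60
4  C201     23       69        W5      12         24         120
7  E101    378       29        W5      12         24         120
8  E101    428       18        W5      12         24         120

540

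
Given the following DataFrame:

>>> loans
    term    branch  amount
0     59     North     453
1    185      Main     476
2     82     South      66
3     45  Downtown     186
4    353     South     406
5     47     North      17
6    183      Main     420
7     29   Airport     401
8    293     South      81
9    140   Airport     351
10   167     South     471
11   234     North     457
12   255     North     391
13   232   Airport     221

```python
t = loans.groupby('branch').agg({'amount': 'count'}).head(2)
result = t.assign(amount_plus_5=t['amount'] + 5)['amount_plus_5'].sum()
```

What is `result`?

group by branch, count of amount:
          amount
branch          
Airport        3
Downtown       1
Main           2
North          4
South          4
take first 2 rows:
          amount
branch          
Airport        3
Downtown       1
add column amount_plus_5 = t['amount'] + 5:
          amount  amount_plus_5
branch                         
Airport        3              8
Downtown       1              6
Then the sum of column 'amount_plus_5': 14

14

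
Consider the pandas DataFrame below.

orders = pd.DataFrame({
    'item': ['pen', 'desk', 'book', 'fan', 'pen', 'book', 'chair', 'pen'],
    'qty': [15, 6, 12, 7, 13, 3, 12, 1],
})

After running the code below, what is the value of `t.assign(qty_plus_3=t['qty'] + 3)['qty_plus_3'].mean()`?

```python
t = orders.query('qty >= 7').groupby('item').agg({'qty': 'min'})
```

filter rows where qty >= 7:
    item  qty
0    pen   15
2   book   12
3    fan    7
4    pen   13
6  chair   12
group by item, min of qty:
       qty
item      
book    12
chair   12
fan      7
pen     13
add column qty_plus_3 = t['qty'] + 3:
       qty  qty_plus_3
item                  
book    12          15
chair   12          15
fan      7          10
pen     13          16
Finally, mean of column 'qty_plus_3' = 14.0.

14.0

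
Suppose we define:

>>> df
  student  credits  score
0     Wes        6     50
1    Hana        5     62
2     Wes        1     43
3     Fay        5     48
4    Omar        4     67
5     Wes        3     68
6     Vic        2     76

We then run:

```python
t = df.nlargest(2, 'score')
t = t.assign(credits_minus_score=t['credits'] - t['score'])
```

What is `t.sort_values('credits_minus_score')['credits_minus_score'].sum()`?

-139

take 2 rows with largest score:
  student  credits  score
6     Vic        2     76
5     Wes        3     68
add column credits_minus_score = t['credits'] - t['score']:
  student  credits  score  credits_minus_score
6     Vic        2     76                  -74
5     Wes        3     68                  -65
sort by credits_minus_score:
  student  credits  score  credits_minus_score
6     Vic        2     76                  -74
5     Wes        3     68                  -65
Hence -139.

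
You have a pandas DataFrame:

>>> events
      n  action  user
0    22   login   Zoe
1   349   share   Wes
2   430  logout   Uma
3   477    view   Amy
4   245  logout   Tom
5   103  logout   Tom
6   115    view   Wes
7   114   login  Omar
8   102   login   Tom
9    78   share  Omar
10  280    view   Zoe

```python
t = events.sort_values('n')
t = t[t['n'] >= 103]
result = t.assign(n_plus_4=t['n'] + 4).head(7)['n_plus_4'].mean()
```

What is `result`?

sort by n:
      n  action  user
0    22   login   Zoe
9    78   share  Omar
8   102   login   Tom
5   103  logout   Tom
7   114   login  Omar
6   115    view   Wes
4   245  logout   Tom
10  280    view   Zoe
1   349   share   Wes
2   430  logout   Uma
3   477    view   Amy
filter rows where n >= 103:
      n  action  user
5   103  logout   Tom
7   114   login  Omar
6   115    view   Wes
4   245  logout   Tom
10  280    view   Zoe
1   349   share   Wes
2   430  logout   Uma
3   477    view   Amy
add column n_plus_4 = t['n'] + 4:
      n  action  user  n_plus_4
5   103  logout   Tom       107
7   114   login  Omar       118
6   115    view   Wes       119
4   245  logout   Tom       249
10  280    view   Zoe       284
1   349   share   Wes       353
2   430  logout   Uma       434
3   477    view   Amy       481
take first 7 rows:
      n  action  user  n_plus_4
5   103  logout   Tom       107
7   114   login  Omar       118
6   115    view   Wes       119
4   245  logout   Tom       249
10  280    view   Zoe       284
1   349   share   Wes       353
2   430  logout   Uma       434
So mean() = 237.714285714.

237.714285714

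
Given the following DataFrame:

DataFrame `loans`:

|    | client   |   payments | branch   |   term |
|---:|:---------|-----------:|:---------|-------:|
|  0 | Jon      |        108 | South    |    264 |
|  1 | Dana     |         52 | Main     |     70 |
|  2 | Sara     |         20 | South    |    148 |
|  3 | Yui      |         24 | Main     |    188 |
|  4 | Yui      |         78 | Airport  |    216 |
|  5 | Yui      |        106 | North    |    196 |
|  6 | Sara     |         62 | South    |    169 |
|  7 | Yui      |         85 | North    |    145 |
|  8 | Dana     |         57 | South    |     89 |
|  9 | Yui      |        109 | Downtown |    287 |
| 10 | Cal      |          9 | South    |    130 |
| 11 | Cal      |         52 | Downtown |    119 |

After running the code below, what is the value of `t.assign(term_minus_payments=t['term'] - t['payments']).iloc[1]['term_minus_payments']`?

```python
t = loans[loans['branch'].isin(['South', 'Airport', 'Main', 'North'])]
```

18

filter rows where branch in ['South', 'Airport', 'Main', 'North']:
   client  payments   branch  term
0     Jon       108    South   264
1    Dana        52     Main    70
2    Sara        20    South   148
3     Yui        24     Main   188
4     Yui        78  Airport   216
5     Yui       106    North   196
6    Sara        62    South   169
7     Yui        85    North   145
8    Dana        57    South    89
10    Cal         9    South   130
add column term_minus_payments = t['term'] - t['payments']:
   client  payments   branch  term  term_minus_payments
0     Jon       108    South   264                  156
1    Dana        52     Main    70                   18
2    Sara        20    South   148                  128
3     Yui        24     Main   188                  164
4     Yui        78  Airport   216                  138
5     Yui       106    North   196                   90
6    Sara        62    South   169                  107
7     Yui        85    North   145                   60
8    Dana        57    South    89                   32
10    Cal         9    South   130                  121
Taking the value at position 1, column 'term_minus_payments' gives 18.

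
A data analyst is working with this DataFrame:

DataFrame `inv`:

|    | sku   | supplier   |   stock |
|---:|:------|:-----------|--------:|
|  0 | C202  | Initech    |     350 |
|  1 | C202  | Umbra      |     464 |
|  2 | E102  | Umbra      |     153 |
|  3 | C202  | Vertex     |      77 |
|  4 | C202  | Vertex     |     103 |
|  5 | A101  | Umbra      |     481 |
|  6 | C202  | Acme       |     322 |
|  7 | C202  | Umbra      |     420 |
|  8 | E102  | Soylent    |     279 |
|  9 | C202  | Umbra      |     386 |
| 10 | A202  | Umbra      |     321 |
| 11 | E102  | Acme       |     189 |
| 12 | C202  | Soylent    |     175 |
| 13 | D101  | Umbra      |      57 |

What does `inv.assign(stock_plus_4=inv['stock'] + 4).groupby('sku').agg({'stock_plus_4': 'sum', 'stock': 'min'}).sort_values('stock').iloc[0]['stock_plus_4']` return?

61

add column stock_plus_4 = inv['stock'] + 4:
     sku supplier  stock  stock_plus_4
0   C202  Initech    350           354
1   C202    Umbra    464           468
2   E102    Umbra    153           157
3   C202   Vertex     77            81
4   C202   Vertex    103           107
5   A101    Umbra    481           485
6   C202     Acme    322           326
7   C202    Umbra    420           424
8   E102  Soylent    279           283
9   C202    Umbra    386           390
10  A202    Umbra    321           325
11  E102     Acme    189           193
12  C202  Soylent    175           179
13  D101    Umbra     57            61
group by sku: sum(stock_plus_4), min(stock):
      stock_plus_4  stock
sku                      
A101           485    481
A202           325    321
C202          2329     77
D101            61     57
E102           633    153
sort by stock:
      stock_plus_4  stock
sku                      
D101            61     57
C202          2329     77
E102           633    153
A202           325    321
A101           485    481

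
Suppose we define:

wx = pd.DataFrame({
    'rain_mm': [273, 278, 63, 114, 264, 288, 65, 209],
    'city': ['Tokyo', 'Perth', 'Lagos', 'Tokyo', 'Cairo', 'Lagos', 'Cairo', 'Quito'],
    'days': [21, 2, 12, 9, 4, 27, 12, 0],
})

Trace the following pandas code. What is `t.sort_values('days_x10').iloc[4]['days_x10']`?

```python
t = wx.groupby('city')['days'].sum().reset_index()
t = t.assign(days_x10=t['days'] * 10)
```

group by city, sum of days:
city
Cairo    16
Lagos    39
Perth     2
Quito     0
Tokyo    30
Name: days, dtype: int64
reset_index():
    city  days
0  Cairo    16
1  Lagos    39
2  Perth     2
3  Quito     0
4  Tokyo    30
add column days_x10 = t['days'] * 10:
    city  days  days_x10
0  Cairo    16       160
1  Lagos    39       390
2  Perth     2        20
3  Quito     0         0
4  Tokyo    30       300
sort by days_x10:
    city  days  days_x10
3  Quito     0         0
2  Perth     2        20
0  Cairo    16       160
4  Tokyo    30       300
1  Lagos    39       390
value at position 4, column 'days_x10' → 390

390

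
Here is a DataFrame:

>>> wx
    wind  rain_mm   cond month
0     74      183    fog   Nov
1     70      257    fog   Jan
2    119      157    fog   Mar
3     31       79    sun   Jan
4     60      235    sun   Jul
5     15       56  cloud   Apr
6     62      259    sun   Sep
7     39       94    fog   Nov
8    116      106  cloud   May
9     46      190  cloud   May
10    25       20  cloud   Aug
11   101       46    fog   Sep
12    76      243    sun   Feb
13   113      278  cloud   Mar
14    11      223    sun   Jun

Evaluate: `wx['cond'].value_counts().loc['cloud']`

5

value_counts of cond:
cond
fog      5
sun      5
cloud    5
Name: count, dtype: int64
So loc['cloud'] = 5.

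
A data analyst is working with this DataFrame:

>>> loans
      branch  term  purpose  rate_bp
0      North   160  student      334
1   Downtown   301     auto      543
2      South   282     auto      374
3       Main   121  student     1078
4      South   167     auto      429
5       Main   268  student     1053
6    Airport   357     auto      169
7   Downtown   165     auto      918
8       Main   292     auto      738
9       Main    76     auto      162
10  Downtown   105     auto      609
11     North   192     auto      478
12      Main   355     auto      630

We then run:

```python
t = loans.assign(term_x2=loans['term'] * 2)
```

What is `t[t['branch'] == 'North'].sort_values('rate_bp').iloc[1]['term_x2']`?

add column term_x2 = loans['term'] * 2:
      branch  term  purpose  rate_bp  term_x2
0      North   160  student      334      320
1   Downtown   301     auto      543      602
2      South   282     auto      374      564
3       Main   121  student     1078      242
4      South   167     auto      429      334
5       Main   268  student     1053      536
6    Airport   357     auto      169      714
7   Downtown   165     auto      918      330
8       Main   292     auto      738      584
9       Main    76     auto      162      152
10  Downtown   105     auto      609      210
11     North   192     auto      478      384
12      Main   355     auto      630      710
filter rows where branch == 'North':
   branch  term  purpose  rate_bp  term_x2
0   North   160  student      334      320
11  North   192     auto      478      384
sort by rate_bp:
   branch  term  purpose  rate_bp  term_x2
0   North   160  student      334      320
11  North   192     auto      478      384

384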